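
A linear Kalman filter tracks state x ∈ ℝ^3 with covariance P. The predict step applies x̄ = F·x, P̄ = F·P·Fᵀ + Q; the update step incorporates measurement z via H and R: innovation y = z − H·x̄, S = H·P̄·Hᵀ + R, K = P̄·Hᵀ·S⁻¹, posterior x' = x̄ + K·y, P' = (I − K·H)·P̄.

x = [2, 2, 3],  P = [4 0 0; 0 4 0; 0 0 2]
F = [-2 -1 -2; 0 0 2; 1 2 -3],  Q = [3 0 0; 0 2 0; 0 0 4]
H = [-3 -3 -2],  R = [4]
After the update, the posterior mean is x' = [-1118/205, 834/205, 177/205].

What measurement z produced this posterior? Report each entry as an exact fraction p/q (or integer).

x̄ = F·x = [-12, 6, -3]
P̄ = F·P·Fᵀ + Q = [31 -8 -4; -8 10 -12; -4 -12 42]
S = H·P̄·Hᵀ + R = [205]
K = P̄·Hᵀ·S⁻¹ = [-61/205; 18/205; -36/205]
x' − x̄ = [1342/205, -396/205, 792/205] = K·y
y = (KᵀK)⁻¹·Kᵀ·(x' − x̄) = [-22]
z = y + H·x̄ = [-22] + [24] = [2]

z = [2]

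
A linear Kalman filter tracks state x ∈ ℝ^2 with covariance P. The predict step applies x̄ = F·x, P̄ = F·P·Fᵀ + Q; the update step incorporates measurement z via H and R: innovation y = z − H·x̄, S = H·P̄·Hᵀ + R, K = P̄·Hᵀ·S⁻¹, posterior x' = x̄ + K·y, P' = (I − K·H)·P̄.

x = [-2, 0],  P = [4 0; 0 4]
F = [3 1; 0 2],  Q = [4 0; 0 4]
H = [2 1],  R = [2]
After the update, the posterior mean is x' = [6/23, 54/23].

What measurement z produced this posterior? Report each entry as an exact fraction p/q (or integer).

z = [3]

x̄ = F·x = [-6, 0]
P̄ = F·P·Fᵀ + Q = [44 8; 8 20]
S = H·P̄·Hᵀ + R = [230]
K = P̄·Hᵀ·S⁻¹ = [48/115; 18/115]
x' − x̄ = [144/23, 54/23] = K·y
y = (KᵀK)⁻¹·Kᵀ·(x' − x̄) = [15]
z = y + H·x̄ = [15] + [-12] = [3]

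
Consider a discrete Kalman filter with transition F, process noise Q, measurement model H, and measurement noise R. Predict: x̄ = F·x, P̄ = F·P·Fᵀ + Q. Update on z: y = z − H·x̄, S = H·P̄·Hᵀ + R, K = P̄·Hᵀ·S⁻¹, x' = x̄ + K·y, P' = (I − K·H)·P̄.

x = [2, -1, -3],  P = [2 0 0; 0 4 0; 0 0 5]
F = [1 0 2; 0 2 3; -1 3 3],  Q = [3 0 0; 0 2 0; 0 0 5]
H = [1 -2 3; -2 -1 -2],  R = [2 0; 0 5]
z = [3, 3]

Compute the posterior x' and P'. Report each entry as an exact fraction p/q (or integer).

x̄ = F·x = [-4, -11, -14]
P̄ = F·P·Fᵀ + Q = [25 30 28; 30 63 69; 28 69 88]
y = z − H·x̄ = [27, -44]
S = H·P̄·Hᵀ + R = [291 -517; -517 1140]
K = P̄·Hᵀ·S⁻¹ = [-14452/64451 -14243/64451; -8397/64451 -18564/64451; 19943/64451 -7973/64451]
x' = x̄ + K·y = [-21316/64451, -118864/64451, -13041/64451]
P' = (I − K·H)·P̄ = [382375/64451 -179721/64451 -256907/64451; -179721/64451 147276/64451 152493/64451; -256907/64451 152493/64451 200593/64451]

x' = [-21316/64451, -118864/64451, -13041/64451]
P' = [382375/64451 -179721/64451 -256907/64451; -179721/64451 147276/64451 152493/64451; -256907/64451 152493/64451 200593/64451]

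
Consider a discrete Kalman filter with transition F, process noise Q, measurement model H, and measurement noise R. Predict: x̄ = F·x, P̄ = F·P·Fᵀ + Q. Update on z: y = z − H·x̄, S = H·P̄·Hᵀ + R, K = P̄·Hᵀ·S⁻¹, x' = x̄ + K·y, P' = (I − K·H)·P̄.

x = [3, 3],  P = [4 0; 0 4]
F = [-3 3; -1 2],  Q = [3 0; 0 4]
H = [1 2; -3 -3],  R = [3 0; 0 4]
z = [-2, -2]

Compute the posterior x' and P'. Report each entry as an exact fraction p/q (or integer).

x' = [1141/3475, -299/3475]
P' = [7524/3475 -5736/3475; -5736/3475 5304/3475]

x̄ = F·x = [0, 3]
P̄ = F·P·Fᵀ + Q = [75 36; 36 24]
y = z − H·x̄ = [-8, 7]
S = H·P̄·Hᵀ + R = [318 -693; -693 1543]
K = P̄·Hᵀ·S⁻¹ = [-1316/3475 -1341/3475; 1624/3475 324/3475]
x' = x̄ + K·y = [1141/3475, -299/3475]
P' = (I − K·H)·P̄ = [7524/3475 -5736/3475; -5736/3475 5304/3475]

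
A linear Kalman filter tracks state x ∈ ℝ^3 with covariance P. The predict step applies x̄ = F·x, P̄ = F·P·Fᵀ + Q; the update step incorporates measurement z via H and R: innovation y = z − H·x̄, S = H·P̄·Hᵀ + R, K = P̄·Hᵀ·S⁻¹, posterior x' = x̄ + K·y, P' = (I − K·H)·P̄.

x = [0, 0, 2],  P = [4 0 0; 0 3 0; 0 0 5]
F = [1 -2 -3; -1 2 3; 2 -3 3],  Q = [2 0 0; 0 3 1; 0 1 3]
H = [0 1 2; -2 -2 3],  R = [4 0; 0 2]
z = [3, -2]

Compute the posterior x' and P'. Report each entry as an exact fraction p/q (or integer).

x' = [-285107/69232, 18227/4327, -20469/34616]
P' = [1529923/69232 -60530/4327 196405/34616; -60530/4327 41604/4327 -14048/4327; 196405/34616 -14048/4327 31067/17308]

x̄ = F·x = [-6, 6, 6]
P̄ = F·P·Fᵀ + Q = [63 -61 -19; -61 64 20; -19 20 91]
y = z − H·x̄ = [-15, -20]
S = H·P̄·Hᵀ + R = [512 596; 596 829]
K = P̄·Hᵀ·S⁻¹ = [-45715/69232 6943/17308; 3377/4327 -2146/4327; 2971/34616 2295/8654]
x' = x̄ + K·y = [-285107/69232, 18227/4327, -20469/34616]
P' = (I − K·H)·P̄ = [1529923/69232 -60530/4327 196405/34616; -60530/4327 41604/4327 -14048/4327; 196405/34616 -14048/4327 31067/17308]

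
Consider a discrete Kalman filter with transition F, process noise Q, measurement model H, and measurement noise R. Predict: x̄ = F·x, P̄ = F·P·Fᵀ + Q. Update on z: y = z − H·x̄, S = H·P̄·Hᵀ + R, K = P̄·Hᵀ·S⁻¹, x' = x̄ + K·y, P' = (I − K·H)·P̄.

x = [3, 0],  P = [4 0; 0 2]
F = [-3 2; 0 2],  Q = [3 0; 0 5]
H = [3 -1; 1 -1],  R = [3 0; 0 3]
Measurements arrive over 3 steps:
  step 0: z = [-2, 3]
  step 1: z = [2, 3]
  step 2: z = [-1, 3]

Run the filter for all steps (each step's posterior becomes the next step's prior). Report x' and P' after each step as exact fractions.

step 0: x̄ = F·x = [-9, 0]
step 0: P̄ = F·P·Fᵀ + Q = [47 8; 8 13]
step 0: y = z − H·x̄ = [25, 12]
step 0: S = H·P̄·Hᵀ + R = [391 122; 122 47]
step 0: K = P̄·Hᵀ·S⁻¹ = [1493/3493 -977/3493; 161/499 -471/499]
step 0: x' = x̄ + K·y = [-5836/3493, -1627/499]
step 0: P' = (I − K·H)·P̄ = [3705/3493 948/499; 948/499 2361/499]
step 1: x̄ = F·x = [-5270/3493, -3254/499]
step 1: P̄ = F·P·Fᵀ + Q = [30300/3493 3756/499; 3756/499 11939/499]
step 1: y = z − H·x̄ = [18/3493, -7029/3493]
step 1: S = H·P̄·Hᵀ + R = [209000/3493 69305/3493; 69305/3493 71768/3493]
step 1: K = P̄·Hᵀ·S⁻¹ = [415976/973025 -69472/194605; 346671/973025 -222277/194605]
step 1: x' = x̄ + K·y = [-766894/973025, -4106899/973025]
step 1: P' = (I − K·H)·P̄ = [1145004/973025 2187084/973025; 2187084/973025 5521239/973025]
step 2: x̄ = F·x = [-5913116/973025, -8213798/973025]
step 2: P̄ = F·P·Fᵀ + Q = [9064059/973025 8962452/973025; 8962452/973025 26950081/973025]
step 2: y = z − H·x̄ = [342101/38921, 618393/973025]
step 2: S = H·P̄·Hᵀ + R = [2306839/38921 731698/38921; 731698/38921 21008311/973025]
step 2: K = P̄·Hᵀ·S⁻¹ = [130560911/300422583 -112229579/300422583; 112268461/300422583 -354981187/300422583]
step 2: x' = x̄ + K·y = [-749425876/300422583, -1774825388/300422583]
step 2: P' = (I − K·H)·P̄ = [121395245/100140861 233624824/100140861; 233624824/100140861 588606011/100140861]

step 0: x' = [-5836/3493, -1627/499], P' = [3705/3493 948/499; 948/499 2361/499]
step 1: x' = [-766894/973025, -4106899/973025], P' = [1145004/973025 2187084/973025; 2187084/973025 5521239/973025]
step 2: x' = [-749425876/300422583, -1774825388/300422583], P' = [121395245/100140861 233624824/100140861; 233624824/100140861 588606011/100140861]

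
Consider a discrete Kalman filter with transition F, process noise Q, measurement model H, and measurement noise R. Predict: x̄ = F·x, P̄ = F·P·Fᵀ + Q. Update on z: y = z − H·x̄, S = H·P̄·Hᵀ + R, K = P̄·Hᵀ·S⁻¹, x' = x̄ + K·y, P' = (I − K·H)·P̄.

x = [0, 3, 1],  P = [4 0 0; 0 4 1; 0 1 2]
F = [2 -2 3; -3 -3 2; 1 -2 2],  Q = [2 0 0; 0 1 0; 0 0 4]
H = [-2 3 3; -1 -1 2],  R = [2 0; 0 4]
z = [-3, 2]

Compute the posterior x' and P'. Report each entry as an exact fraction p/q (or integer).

x̄ = F·x = [-3, -7, -4]
P̄ = F·P·Fᵀ + Q = [40 -1 26; -1 69 10; 26 10 24]
y = z − H·x̄ = [24, 0]
S = H·P̄·Hᵀ + R = [879 -134; -134 63]
K = P̄·Hᵀ·S⁻¹ = [1427/37421 10757/37421; 375/1627 -442/1627; 4758/37421 17248/37421]
x' = x̄ + K·y = [-78015/37421, -2389/1627, -35492/37421]
P' = (I − K·H)·P̄ = [1364134/37421 5994/1627 772512/37421; 5994/1627 1422/1627 2824/1627; 772512/37421 2824/1627 453228/37421]

x' = [-78015/37421, -2389/1627, -35492/37421]
P' = [1364134/37421 5994/1627 772512/37421; 5994/1627 1422/1627 2824/1627; 772512/37421 2824/1627 453228/37421]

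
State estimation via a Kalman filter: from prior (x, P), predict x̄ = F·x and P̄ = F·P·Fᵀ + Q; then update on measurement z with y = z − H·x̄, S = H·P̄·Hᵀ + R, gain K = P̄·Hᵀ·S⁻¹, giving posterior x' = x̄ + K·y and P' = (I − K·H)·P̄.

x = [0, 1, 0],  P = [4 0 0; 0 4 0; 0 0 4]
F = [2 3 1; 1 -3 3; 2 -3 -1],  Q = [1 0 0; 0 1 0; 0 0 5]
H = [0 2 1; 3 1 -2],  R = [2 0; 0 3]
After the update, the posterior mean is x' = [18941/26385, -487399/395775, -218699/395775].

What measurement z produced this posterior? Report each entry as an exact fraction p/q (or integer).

x̄ = F·x = [3, -3, -3]
P̄ = F·P·Fᵀ + Q = [57 -16 -24; -16 77 32; -24 32 61]
S = H·P̄·Hᵀ + R = [499 -232; -232 901]
K = P̄·Hᵀ·S⁻¹ = [-224/26385 5887/26385; 159466/395775 25687/395775; 75041/395775 -51838/395775]
x' − x̄ = [-60214/26385, 699926/395775, 968626/395775] = K·y
y = (KᵀK)⁻¹·Kᵀ·(x' − x̄) = [6, -10]
z = y + H·x̄ = [6, -10] + [-9, 12] = [-3, 2]

z = [-3, 2]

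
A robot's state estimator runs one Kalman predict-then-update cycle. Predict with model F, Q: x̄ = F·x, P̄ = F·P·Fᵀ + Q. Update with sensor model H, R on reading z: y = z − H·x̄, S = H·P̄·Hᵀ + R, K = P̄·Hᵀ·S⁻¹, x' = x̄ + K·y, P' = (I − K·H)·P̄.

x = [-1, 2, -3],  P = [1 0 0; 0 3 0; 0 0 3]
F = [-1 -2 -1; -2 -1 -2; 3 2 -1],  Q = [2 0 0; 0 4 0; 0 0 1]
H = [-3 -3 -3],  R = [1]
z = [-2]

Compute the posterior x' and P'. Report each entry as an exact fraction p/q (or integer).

x̄ = F·x = [0, 6, 4]
P̄ = F·P·Fᵀ + Q = [18 14 -12; 14 23 -6; -12 -6 25]
y = z − H·x̄ = [28]
S = H·P̄·Hᵀ + R = [523]
K = P̄·Hᵀ·S⁻¹ = [-60/523; -93/523; -21/523]
x' = x̄ + K·y = [-1680/523, 534/523, 1504/523]
P' = (I − K·H)·P̄ = [5814/523 1742/523 -7536/523; 1742/523 3380/523 -5091/523; -7536/523 -5091/523 12634/523]

x' = [-1680/523, 534/523, 1504/523]
P' = [5814/523 1742/523 -7536/523; 1742/523 3380/523 -5091/523; -7536/523 -5091/523 12634/523]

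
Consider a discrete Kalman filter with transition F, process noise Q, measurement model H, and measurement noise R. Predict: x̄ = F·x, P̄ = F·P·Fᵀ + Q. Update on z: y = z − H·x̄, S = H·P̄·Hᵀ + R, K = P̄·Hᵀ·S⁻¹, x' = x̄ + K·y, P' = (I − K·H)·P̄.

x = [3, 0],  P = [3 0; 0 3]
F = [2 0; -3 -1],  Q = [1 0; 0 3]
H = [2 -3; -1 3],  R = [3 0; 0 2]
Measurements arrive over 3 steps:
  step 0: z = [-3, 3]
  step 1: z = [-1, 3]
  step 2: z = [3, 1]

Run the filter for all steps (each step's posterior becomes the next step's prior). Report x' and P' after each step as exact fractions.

step 0: x' = [384/3335, 3411/3335], P' = [4803/3335 2097/3335; 2097/3335 1353/3335]
step 1: x' = [-910772/5822953, 3648717/5822953], P' = [5864817/5822953 2475711/5822953; 2475711/5822953 1803555/5822953]
step 2: x' = [4518073416/7396979543, 363791685/7396979543], P' = [7391154831/7396979543 3126373425/7396979543; 3126373425/7396979543 2285239677/7396979543]

step 0: x̄ = F·x = [6, -9]
step 0: P̄ = F·P·Fᵀ + Q = [13 -18; -18 33]
step 0: y = z − H·x̄ = [-42, 36]
step 0: S = H·P̄·Hᵀ + R = [568 -485; -485 420]
step 0: K = P̄·Hᵀ·S⁻¹ = [221/667 744/3335; 9/667 981/3335]
step 0: x' = x̄ + K·y = [384/3335, 3411/3335]
step 0: P' = (I − K·H)·P̄ = [4803/3335 2097/3335; 2097/3335 1353/3335]
step 1: x̄ = F·x = [768/3335, -4563/3335]
step 1: P̄ = F·P·Fᵀ + Q = [22547/3335 -33012/3335; -33012/3335 67167/3335]
step 1: y = z − H·x̄ = [-128/23, 24462/3335]
step 1: S = H·P̄·Hᵀ + R = [7592/23 -6529/23; -6529/23 831792/3335]
step 1: K = P̄·Hᵀ·S⁻¹ = [1434167/5822953 781158/5822953; -153081/5822953 1467477/5822953]
step 1: x' = x̄ + K·y = [-910772/5822953, 3648717/5822953]
step 1: P' = (I − K·H)·P̄ = [5864817/5822953 2475711/5822953; 2475711/5822953 1803555/5822953]
step 2: x̄ = F·x = [-1821544/5822953, -916401/5822953]
step 2: P̄ = F·P·Fᵀ + Q = [29282221/5822953 -40140324/5822953; -40140324/5822953 86910033/5822953]
step 2: y = z − H·x̄ = [18362744/5822953, 6750612/5822953]
step 2: S = H·P̄·Hᵀ + R = [1398471928/5822953 -1202017655/5822953; -1202017655/5822953 1063960368/5822953]
step 2: K = P̄·Hᵀ·S⁻¹ = [1801063129/7396979543 993982722/7396979543; -200990727/7396979543 1864672803/7396979543]
step 2: x' = x̄ + K·y = [4518073416/7396979543, 363791685/7396979543]
step 2: P' = (I − K·H)·P̄ = [7391154831/7396979543 3126373425/7396979543; 3126373425/7396979543 2285239677/7396979543]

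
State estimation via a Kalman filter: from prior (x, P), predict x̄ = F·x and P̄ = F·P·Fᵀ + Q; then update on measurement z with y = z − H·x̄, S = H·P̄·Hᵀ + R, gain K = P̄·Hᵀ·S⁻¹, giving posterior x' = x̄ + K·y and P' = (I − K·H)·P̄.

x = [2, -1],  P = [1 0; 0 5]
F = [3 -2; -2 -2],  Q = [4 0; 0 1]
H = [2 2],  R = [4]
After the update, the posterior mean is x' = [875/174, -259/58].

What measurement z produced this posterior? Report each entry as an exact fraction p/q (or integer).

x̄ = F·x = [8, -2]
P̄ = F·P·Fᵀ + Q = [33 14; 14 25]
S = H·P̄·Hᵀ + R = [348]
K = P̄·Hᵀ·S⁻¹ = [47/174; 13/58]
x' − x̄ = [-517/174, -143/58] = K·y
y = (KᵀK)⁻¹·Kᵀ·(x' − x̄) = [-11]
z = y + H·x̄ = [-11] + [12] = [1]

z = [1]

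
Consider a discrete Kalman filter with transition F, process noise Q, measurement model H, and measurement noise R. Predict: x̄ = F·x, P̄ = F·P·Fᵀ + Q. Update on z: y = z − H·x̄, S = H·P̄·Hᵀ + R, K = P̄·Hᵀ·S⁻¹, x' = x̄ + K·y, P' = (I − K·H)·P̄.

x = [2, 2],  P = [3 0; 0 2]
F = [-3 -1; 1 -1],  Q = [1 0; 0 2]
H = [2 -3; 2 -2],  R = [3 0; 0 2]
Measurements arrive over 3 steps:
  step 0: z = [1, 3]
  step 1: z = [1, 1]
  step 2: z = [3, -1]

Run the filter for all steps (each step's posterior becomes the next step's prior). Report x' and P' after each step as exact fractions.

step 0: x̄ = F·x = [-8, 0]
step 0: P̄ = F·P·Fᵀ + Q = [30 -7; -7 7]
step 0: y = z − H·x̄ = [17, 19]
step 0: S = H·P̄·Hᵀ + R = [270 232; 232 206]
step 0: K = P̄·Hᵀ·S⁻¹ = [-241/898 297/449; -357/898 140/449]
step 0: x' = x̄ + K·y = [5/898, -749/898]
step 0: P' = (I − K·H)·P̄ = [2505/898 1911/898; 1911/898 1631/898]
step 1: x̄ = F·x = [367/449, 377/449]
step 1: P̄ = F·P·Fᵀ + Q = [18270/449 -1031/449; -1031/449 1055/449]
step 1: y = z − H·x̄ = [846/449, 469/449]
step 1: S = H·P̄·Hᵀ + R = [96294/449 89720/449; 89720/449 86446/449]
step 1: K = P̄·Hᵀ·S⁻¹ = [-41489/305738 89793/152869; -86349/305738 37432/152869]
step 1: x' = x̄ + K·y = [179657/152869, 86106/152869]
step 1: P' = (I − K·H)·P̄ = [663225/305738 483639/305738; 483639/305738 408775/305738]
step 2: x̄ = F·x = [-625077/152869, 93551/152869]
step 2: P̄ = F·P·Fᵀ + Q = [4792686/152869 -306811/152869; -306811/152869 358099/152869]
step 2: y = z − H·x̄ = [1989414/152869, 1284387/152869]
step 2: S = H·P̄·Hᵀ + R = [26533974/152869 24387448/152869; 24387448/152869 23363366/152869]
step 2: K = P̄·Hᵀ·S⁻¹ = [-10716589/82342810 23566041/41171405; -22910313/82342810 9613832/41171405]
step 2: x' = x̄ + K·y = [-40081689/41171405, -43105808/41171405]
step 2: P' = (I − K·H)·P̄ = [173546013/82342810 126413931/82342810; 126413931/82342810 107186267/82342810]

step 0: x' = [5/898, -749/898], P' = [2505/898 1911/898; 1911/898 1631/898]
step 1: x' = [179657/152869, 86106/152869], P' = [663225/305738 483639/305738; 483639/305738 408775/305738]
step 2: x' = [-40081689/41171405, -43105808/41171405], P' = [173546013/82342810 126413931/82342810; 126413931/82342810 107186267/82342810]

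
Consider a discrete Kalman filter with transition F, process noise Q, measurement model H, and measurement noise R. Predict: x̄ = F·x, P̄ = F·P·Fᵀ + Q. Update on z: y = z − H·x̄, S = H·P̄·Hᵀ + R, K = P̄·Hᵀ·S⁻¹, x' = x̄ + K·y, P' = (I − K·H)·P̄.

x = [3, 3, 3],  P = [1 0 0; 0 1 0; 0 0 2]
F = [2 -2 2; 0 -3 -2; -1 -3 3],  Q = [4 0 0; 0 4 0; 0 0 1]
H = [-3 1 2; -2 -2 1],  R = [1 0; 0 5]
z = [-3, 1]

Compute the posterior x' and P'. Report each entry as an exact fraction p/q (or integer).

x̄ = F·x = [6, -15, -3]
P̄ = F·P·Fᵀ + Q = [20 -2 16; -2 21 -3; 16 -3 29]
y = z − H·x̄ = [36, -14]
S = H·P̄·Hᵀ + R = [126 25; 25 130]
K = P̄·Hᵀ·S⁻¹ = [-680/3151 -354/3151; 751/3151 -5691/15755; 167/3151 203/15755]
x' = x̄ + K·y = [-618/3151, -21471/15755, -20047/15755]
P' = (I − K·H)·P̄ = [35540/3151 -6536/3151 56238/3151; -6536/3151 18669/15755 -56477/15755; 56238/3151 -56477/15755 450441/15755]

x' = [-618/3151, -21471/15755, -20047/15755]
P' = [35540/3151 -6536/3151 56238/3151; -6536/3151 18669/15755 -56477/15755; 56238/3151 -56477/15755 450441/15755]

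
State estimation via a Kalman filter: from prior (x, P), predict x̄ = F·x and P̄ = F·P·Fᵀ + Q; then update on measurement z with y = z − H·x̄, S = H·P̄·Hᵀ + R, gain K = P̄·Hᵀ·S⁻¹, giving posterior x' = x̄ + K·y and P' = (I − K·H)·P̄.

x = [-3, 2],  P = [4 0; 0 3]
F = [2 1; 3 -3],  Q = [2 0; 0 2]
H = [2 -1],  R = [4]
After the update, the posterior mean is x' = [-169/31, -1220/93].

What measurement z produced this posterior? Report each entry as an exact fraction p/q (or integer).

z = [2]

x̄ = F·x = [-4, -15]
P̄ = F·P·Fᵀ + Q = [21 15; 15 65]
S = H·P̄·Hᵀ + R = [93]
K = P̄·Hᵀ·S⁻¹ = [9/31; -35/93]
x' − x̄ = [-45/31, 175/93] = K·y
y = (KᵀK)⁻¹·Kᵀ·(x' − x̄) = [-5]
z = y + H·x̄ = [-5] + [7] = [2]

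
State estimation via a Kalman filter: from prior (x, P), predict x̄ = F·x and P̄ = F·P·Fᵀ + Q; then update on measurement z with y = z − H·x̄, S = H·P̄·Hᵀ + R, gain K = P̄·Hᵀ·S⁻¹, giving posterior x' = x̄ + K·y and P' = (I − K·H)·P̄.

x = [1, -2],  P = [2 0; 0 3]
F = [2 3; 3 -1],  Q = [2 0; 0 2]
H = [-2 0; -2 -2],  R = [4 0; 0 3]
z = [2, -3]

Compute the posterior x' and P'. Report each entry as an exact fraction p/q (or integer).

x̄ = F·x = [-4, 5]
P̄ = F·P·Fᵀ + Q = [37 3; 3 23]
y = z − H·x̄ = [-6, -1]
S = H·P̄·Hᵀ + R = [152 160; 160 267]
K = P̄·Hᵀ·S⁻¹ = [-3479/7492 -40/1873; 3359/7492 -868/1873]
x' = x̄ + K·y = [-4467/3746, 10389/3746]
P' = (I − K·H)·P̄ = [3479/3746 -3359/3746; -3359/3746 5963/3746]

x' = [-4467/3746, 10389/3746]
P' = [3479/3746 -3359/3746; -3359/3746 5963/3746]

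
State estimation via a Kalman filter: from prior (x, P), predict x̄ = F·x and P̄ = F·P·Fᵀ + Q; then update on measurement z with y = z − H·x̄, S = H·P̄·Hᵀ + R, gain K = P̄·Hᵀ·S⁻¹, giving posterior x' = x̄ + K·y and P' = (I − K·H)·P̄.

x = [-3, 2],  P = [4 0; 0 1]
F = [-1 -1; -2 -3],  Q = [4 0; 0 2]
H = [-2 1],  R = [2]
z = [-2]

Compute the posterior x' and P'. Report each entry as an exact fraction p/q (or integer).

x' = [1, 0]
P' = [20/3 38/3; 38/3 542/21]

x̄ = F·x = [1, 0]
P̄ = F·P·Fᵀ + Q = [9 11; 11 27]
y = z − H·x̄ = [0]
S = H·P̄·Hᵀ + R = [21]
K = P̄·Hᵀ·S⁻¹ = [-1/3; 5/21]
x' = x̄ + K·y = [1, 0]
P' = (I − K·H)·P̄ = [20/3 38/3; 38/3 542/21]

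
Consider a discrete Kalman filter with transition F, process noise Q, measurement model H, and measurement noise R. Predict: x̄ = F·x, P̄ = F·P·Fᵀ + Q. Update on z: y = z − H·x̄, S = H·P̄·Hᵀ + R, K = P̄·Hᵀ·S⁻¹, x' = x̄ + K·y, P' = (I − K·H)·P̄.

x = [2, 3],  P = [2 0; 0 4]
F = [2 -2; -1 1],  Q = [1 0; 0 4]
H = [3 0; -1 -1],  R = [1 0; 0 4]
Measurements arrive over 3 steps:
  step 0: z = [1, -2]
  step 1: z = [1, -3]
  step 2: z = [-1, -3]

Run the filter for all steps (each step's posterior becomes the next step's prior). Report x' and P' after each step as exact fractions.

step 0: x' = [209/623, 71/89], P' = [206/1869 -22/267; -22/267 566/267]
step 1: x' = [168585/495079, 649848/495079], P' = [54220/495079 -39792/495079; -39792/495079 1046608/495079]
step 2: x' = [-128356446/391864175, 715731087/391864175], P' = [42914228/391864175 -31490616/391864175; -31490616/391864175 828393752/391864175]

step 0: x̄ = F·x = [-2, 1]
step 0: P̄ = F·P·Fᵀ + Q = [25 -12; -12 10]
step 0: y = z − H·x̄ = [7, -3]
step 0: S = H·P̄·Hᵀ + R = [226 -39; -39 15]
step 0: K = P̄·Hᵀ·S⁻¹ = [206/623 -13/1869; -22/89 -136/267]
step 0: x' = x̄ + K·y = [209/623, 71/89]
step 0: P' = (I − K·H)·P̄ = [206/1869 -22/267; -22/267 566/267]
step 1: x̄ = F·x = [-576/623, 288/623]
step 1: P̄ = F·P·Fᵀ + Q = [6591/623 -2984/623; -2984/623 3984/623]
step 1: y = z − H·x̄ = [2351/623, -2157/623]
step 1: S = H·P̄·Hᵀ + R = [59942/623 -10821/623; -10821/623 7099/623]
step 1: K = P̄·Hᵀ·S⁻¹ = [162660/495079 -3607/495079; -119376/495079 -251704/495079]
step 1: x' = x̄ + K·y = [168585/495079, 649848/495079]
step 1: P' = (I − K·H)·P̄ = [54220/495079 -39792/495079; -39792/495079 1046608/495079]
step 2: x̄ = F·x = [-962526/495079, 481263/495079]
step 2: P̄ = F·P·Fᵀ + Q = [5216727/495079 -2360824/495079; -2360824/495079 3160728/495079]
step 2: y = z − H·x̄ = [2392499/495079, -1966500/495079]
step 2: S = H·P̄·Hᵀ + R = [47445622/495079 -8567709/495079; -8567709/495079 5636123/495079]
step 2: K = P̄·Hᵀ·S⁻¹ = [128742684/391864175 -2855903/391864175; -94471848/391864175 -199225784/391864175]
step 2: x' = x̄ + K·y = [-128356446/391864175, 715731087/391864175]
step 2: P' = (I − K·H)·P̄ = [42914228/391864175 -31490616/391864175; -31490616/391864175 828393752/391864175]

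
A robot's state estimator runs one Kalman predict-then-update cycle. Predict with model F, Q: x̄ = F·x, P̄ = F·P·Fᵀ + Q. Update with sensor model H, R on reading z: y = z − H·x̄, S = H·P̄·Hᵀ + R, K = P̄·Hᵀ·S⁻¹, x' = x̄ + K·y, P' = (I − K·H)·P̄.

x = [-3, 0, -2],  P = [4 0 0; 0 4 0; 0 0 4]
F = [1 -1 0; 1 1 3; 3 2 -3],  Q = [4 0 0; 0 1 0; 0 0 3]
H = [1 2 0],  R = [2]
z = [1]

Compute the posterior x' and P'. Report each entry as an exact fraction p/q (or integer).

x' = [-159/97, 117/97, -599/97]
P' = [1092/97 -540/97 556/97; -540/97 315/97 -292/97; 556/97 -292/97 8435/97]

x̄ = F·x = [-3, -9, -3]
P̄ = F·P·Fᵀ + Q = [12 0 4; 0 45 -16; 4 -16 91]
y = z − H·x̄ = [22]
S = H·P̄·Hᵀ + R = [194]
K = P̄·Hᵀ·S⁻¹ = [6/97; 45/97; -14/97]
x' = x̄ + K·y = [-159/97, 117/97, -599/97]
P' = (I − K·H)·P̄ = [1092/97 -540/97 556/97; -540/97 315/97 -292/97; 556/97 -292/97 8435/97]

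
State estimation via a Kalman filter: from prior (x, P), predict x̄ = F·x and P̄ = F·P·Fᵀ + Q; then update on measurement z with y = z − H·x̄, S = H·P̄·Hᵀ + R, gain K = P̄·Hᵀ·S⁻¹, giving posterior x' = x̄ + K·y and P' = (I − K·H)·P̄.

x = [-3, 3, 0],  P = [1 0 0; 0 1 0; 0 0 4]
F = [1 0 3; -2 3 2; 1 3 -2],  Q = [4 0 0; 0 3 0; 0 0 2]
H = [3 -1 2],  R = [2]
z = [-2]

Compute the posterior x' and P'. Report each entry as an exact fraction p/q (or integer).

x' = [11/13, 2305/143, 818/143]
P' = [258/13 206/13 -279/13; 206/13 4320/143 -1223/143; -279/13 -1223/143 3988/143]

x̄ = F·x = [-3, 15, 6]
P̄ = F·P·Fᵀ + Q = [41 22 -23; 22 32 -9; -23 -9 28]
y = z − H·x̄ = [10]
S = H·P̄·Hᵀ + R = [143]
K = P̄·Hᵀ·S⁻¹ = [5/13; 16/143; -4/143]
x' = x̄ + K·y = [11/13, 2305/143, 818/143]
P' = (I − K·H)·P̄ = [258/13 206/13 -279/13; 206/13 4320/143 -1223/143; -279/13 -1223/143 3988/143]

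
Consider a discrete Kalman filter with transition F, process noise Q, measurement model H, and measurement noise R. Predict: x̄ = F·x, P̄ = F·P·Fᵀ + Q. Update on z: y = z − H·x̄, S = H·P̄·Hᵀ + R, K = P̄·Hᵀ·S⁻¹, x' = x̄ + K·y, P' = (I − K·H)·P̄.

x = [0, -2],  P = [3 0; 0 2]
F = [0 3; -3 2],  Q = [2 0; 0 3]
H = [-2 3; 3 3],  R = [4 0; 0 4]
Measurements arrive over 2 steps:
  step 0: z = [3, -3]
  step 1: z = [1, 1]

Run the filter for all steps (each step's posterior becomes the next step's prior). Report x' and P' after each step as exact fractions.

step 0: x̄ = F·x = [-6, -4]
step 0: P̄ = F·P·Fᵀ + Q = [20 12; 12 38]
step 0: y = z − H·x̄ = [3, 27]
step 0: S = H·P̄·Hᵀ + R = [282 258; 258 742]
step 0: K = P̄·Hᵀ·S⁻¹ = [-3467/17835 1171/5945; 234/1189 159/1189]
step 0: x' = x̄ + K·y = [-1504/1189, 239/1189]
step 0: P' = (I − K·H)·P̄ = [5584/17835 -60/1189; -60/1189 272/1189]
step 1: x̄ = F·x = [717/1189, 4990/1189]
step 1: P̄ = F·P·Fᵀ + Q = [4826/1189 2172/1189; 2172/1189 43627/5945]
step 1: y = z − H·x̄ = [-12347/1189, -15932/1189]
step 1: S = H·P̄·Hᵀ + R = [382623/5945 280443/5945; 280443/5945 829073/5945]
step 1: K = P̄·Hᵀ·S⁻¹ = [-3569215/20065107 1249265/6688369; 1252059/6688369 895164/6688369]
step 1: x' = x̄ + K·y = [-1054744/20065107, 3073201/6688369]
step 1: P' = (I − K·H)·P̄ = [5853608/20065107 -285516/6688369; -285516/6688369 1479068/6688369]

step 0: x' = [-1504/1189, 239/1189], P' = [5584/17835 -60/1189; -60/1189 272/1189]
step 1: x' = [-1054744/20065107, 3073201/6688369], P' = [5853608/20065107 -285516/6688369; -285516/6688369 1479068/6688369]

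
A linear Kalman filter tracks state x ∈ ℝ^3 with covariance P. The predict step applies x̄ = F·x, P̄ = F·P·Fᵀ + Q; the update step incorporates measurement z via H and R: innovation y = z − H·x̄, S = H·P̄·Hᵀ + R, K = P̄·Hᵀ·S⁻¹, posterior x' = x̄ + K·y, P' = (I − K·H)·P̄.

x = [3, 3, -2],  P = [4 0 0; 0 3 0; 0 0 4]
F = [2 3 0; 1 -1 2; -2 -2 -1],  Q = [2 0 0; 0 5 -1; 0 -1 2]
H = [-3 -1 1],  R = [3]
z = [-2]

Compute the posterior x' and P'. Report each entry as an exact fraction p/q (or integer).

x̄ = F·x = [15, -4, -10]
P̄ = F·P·Fᵀ + Q = [45 -1 -34; -1 28 -11; -34 -11 34]
y = z − H·x̄ = [49]
S = H·P̄·Hᵀ + R = [690]
K = P̄·Hᵀ·S⁻¹ = [-28/115; -6/115; 49/230]
x' = x̄ + K·y = [353/115, -754/115, 101/230]
P' = (I − K·H)·P̄ = [471/115 -1123/115 206/115; -1123/115 3004/115 -383/115; 206/115 -383/115 617/230]

x' = [353/115, -754/115, 101/230]
P' = [471/115 -1123/115 206/115; -1123/115 3004/115 -383/115; 206/115 -383/115 617/230]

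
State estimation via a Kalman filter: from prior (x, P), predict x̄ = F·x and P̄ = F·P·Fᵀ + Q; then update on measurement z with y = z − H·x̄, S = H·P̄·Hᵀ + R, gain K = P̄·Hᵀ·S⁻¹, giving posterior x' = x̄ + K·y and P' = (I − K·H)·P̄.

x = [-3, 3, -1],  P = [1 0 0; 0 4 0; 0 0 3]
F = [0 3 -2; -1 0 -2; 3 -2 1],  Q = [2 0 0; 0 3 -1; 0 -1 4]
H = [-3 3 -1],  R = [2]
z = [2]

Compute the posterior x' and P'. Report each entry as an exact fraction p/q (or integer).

x̄ = F·x = [11, 5, -16]
P̄ = F·P·Fᵀ + Q = [50 12 -30; 12 16 -10; -30 -10 32]
y = z − H·x̄ = [4]
S = H·P̄·Hᵀ + R = [292]
K = P̄·Hᵀ·S⁻¹ = [-21/73; 11/146; 7/73]
x' = x̄ + K·y = [719/73, 387/73, -1140/73]
P' = (I − K·H)·P̄ = [1886/73 1338/73 -1602/73; 1338/73 1047/73 -884/73; -1602/73 -884/73 2140/73]

x' = [719/73, 387/73, -1140/73]
P' = [1886/73 1338/73 -1602/73; 1338/73 1047/73 -884/73; -1602/73 -884/73 2140/73]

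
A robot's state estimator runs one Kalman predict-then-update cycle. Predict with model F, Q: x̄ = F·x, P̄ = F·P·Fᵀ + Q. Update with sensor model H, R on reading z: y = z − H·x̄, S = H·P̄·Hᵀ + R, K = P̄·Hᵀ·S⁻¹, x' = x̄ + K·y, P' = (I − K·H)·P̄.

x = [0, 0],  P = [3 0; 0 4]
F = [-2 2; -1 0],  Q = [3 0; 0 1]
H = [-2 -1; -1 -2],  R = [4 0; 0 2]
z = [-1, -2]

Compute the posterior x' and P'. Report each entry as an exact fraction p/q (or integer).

x' = [120/347, 234/347]
P' = [458/347 -252/347; -252/347 272/347]

x̄ = F·x = [0, 0]
P̄ = F·P·Fᵀ + Q = [31 6; 6 4]
y = z − H·x̄ = [-1, -2]
S = H·P̄·Hᵀ + R = [156 100; 100 73]
K = P̄·Hᵀ·S⁻¹ = [-166/347 23/347; 58/347 -146/347]
x' = x̄ + K·y = [120/347, 234/347]
P' = (I − K·H)·P̄ = [458/347 -252/347; -252/347 272/347]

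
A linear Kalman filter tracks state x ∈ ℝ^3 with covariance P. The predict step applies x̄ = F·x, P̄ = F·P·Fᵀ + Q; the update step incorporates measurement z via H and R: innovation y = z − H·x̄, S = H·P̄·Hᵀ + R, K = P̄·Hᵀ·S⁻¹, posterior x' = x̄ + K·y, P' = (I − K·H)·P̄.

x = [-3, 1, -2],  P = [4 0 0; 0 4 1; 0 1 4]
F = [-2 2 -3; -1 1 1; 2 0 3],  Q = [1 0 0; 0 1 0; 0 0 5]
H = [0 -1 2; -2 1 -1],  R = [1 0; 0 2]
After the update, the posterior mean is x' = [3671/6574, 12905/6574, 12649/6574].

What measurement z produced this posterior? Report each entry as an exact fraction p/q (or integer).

z = [2, -1]

x̄ = F·x = [14, 2, -12]
P̄ = F·P·Fᵀ + Q = [57 3 -46; 3 15 7; -46 7 57]
S = H·P̄·Hᵀ + R = [216 82; 82 92]
K = P̄·Hᵀ·S⁻¹ = [-1705/6574 -3125/6574; -64/3287 257/6574; 1600/3287 149/6574]
x' − x̄ = [-88365/6574, -243/6574, 91537/6574] = K·y
y = (KᵀK)⁻¹·Kᵀ·(x' − x̄) = [28, 13]
z = y + H·x̄ = [28, 13] + [-26, -14] = [2, -1]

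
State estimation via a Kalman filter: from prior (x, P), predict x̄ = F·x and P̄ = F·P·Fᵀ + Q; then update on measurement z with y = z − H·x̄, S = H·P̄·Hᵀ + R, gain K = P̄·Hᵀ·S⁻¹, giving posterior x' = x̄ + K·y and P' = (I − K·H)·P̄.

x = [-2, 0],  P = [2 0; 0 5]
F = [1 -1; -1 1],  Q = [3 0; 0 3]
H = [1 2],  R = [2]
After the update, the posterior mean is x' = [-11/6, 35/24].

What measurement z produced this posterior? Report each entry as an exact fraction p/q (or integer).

x̄ = F·x = [-2, 2]
P̄ = F·P·Fᵀ + Q = [10 -7; -7 10]
S = H·P̄·Hᵀ + R = [24]
K = P̄·Hᵀ·S⁻¹ = [-1/6; 13/24]
x' − x̄ = [1/6, -13/24] = K·y
y = (KᵀK)⁻¹·Kᵀ·(x' − x̄) = [-1]
z = y + H·x̄ = [-1] + [2] = [1]

z = [1]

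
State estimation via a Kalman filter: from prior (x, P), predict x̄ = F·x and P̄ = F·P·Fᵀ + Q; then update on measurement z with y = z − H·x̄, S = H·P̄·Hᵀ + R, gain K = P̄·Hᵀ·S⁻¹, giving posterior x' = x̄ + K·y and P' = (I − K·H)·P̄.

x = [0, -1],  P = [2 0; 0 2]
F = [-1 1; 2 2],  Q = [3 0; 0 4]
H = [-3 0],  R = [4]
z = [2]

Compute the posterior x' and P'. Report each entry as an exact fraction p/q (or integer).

x̄ = F·x = [-1, -2]
P̄ = F·P·Fᵀ + Q = [7 0; 0 20]
y = z − H·x̄ = [-1]
S = H·P̄·Hᵀ + R = [67]
K = P̄·Hᵀ·S⁻¹ = [-21/67; 0]
x' = x̄ + K·y = [-46/67, -2]
P' = (I − K·H)·P̄ = [28/67 0; 0 20]

x' = [-46/67, -2]
P' = [28/67 0; 0 20]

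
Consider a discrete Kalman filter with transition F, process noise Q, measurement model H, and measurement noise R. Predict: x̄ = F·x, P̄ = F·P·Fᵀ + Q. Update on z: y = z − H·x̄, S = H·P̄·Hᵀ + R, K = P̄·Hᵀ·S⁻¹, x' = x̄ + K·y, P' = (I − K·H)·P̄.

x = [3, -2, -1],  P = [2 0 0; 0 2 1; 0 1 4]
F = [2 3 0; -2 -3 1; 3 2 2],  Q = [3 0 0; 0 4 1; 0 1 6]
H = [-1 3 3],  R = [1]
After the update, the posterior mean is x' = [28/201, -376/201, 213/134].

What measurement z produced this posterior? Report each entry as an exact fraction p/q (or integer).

x̄ = F·x = [0, -1, 3]
P̄ = F·P·Fᵀ + Q = [29 -23 30; -23 28 -19; 30 -19 56]
S = H·P̄·Hᵀ + R = [402]
K = P̄·Hᵀ·S⁻¹ = [-4/201; 25/201; 27/134]
x' − x̄ = [28/201, -175/201, -189/134] = K·y
y = (KᵀK)⁻¹·Kᵀ·(x' − x̄) = [-7]
z = y + H·x̄ = [-7] + [6] = [-1]

z = [-1]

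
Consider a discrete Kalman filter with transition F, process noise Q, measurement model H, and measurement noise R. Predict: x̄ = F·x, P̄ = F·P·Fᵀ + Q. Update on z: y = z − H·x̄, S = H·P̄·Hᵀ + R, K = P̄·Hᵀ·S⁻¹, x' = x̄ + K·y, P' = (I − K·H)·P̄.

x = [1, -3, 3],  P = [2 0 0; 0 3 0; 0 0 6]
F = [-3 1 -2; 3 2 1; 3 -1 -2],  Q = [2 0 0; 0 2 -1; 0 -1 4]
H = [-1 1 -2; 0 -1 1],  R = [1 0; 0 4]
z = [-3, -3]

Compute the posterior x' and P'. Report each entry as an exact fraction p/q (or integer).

x̄ = F·x = [-12, 0, 0]
P̄ = F·P·Fᵀ + Q = [47 -24 3; -24 38 -1; 3 -1 49]
y = z − H·x̄ = [-15, -3]
S = H·P̄·Hᵀ + R = [346 -166; -166 93]
K = P̄·Hᵀ·S⁻¹ = [-2679/4622 -1720/2311; -261/2311 -1435/2311; -593/2311 184/2311]
x' = x̄ + K·y = [-4959/4622, 8220/2311, 8343/2311]
P' = (I − K·H)·P̄ = [103831/4622 -36816/2311 -43696/2311; -36816/2311 48557/2311 42817/2311; -43696/2311 42817/2311 43553/2311]

x' = [-4959/4622, 8220/2311, 8343/2311]
P' = [103831/4622 -36816/2311 -43696/2311; -36816/2311 48557/2311 42817/2311; -43696/2311 42817/2311 43553/2311]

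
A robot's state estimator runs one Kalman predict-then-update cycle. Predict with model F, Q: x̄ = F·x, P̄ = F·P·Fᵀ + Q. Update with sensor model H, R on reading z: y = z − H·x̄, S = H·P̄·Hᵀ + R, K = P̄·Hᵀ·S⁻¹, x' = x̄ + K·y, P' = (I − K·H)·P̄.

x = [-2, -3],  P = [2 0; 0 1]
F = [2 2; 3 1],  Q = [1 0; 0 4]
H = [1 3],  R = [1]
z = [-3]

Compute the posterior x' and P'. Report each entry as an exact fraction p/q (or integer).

x' = [-236/61, 77/305]
P' = [188/61 -59/61; -59/61 126/305]

x̄ = F·x = [-10, -9]
P̄ = F·P·Fᵀ + Q = [13 14; 14 23]
y = z − H·x̄ = [34]
S = H·P̄·Hᵀ + R = [305]
K = P̄·Hᵀ·S⁻¹ = [11/61; 83/305]
x' = x̄ + K·y = [-236/61, 77/305]
P' = (I − K·H)·P̄ = [188/61 -59/61; -59/61 126/305]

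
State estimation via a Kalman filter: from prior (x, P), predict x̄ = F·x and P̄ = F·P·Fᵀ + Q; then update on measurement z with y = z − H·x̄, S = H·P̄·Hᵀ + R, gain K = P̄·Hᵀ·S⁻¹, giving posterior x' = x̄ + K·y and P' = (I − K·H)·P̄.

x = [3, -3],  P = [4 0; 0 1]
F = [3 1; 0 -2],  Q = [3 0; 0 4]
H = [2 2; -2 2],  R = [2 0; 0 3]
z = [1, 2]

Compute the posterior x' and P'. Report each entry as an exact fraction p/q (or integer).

x̄ = F·x = [6, 6]
P̄ = F·P·Fᵀ + Q = [40 -2; -2 8]
y = z − H·x̄ = [-23, 2]
S = H·P̄·Hᵀ + R = [178 -128; -128 211]
K = P̄·Hᵀ·S⁻¹ = [2642/10587 -2612/10587; 2546/10587 2548/10587]
x' = x̄ + K·y = [-2468/10587, 10060/10587]
P' = (I − K·H)·P̄ = [3280/10587 -638/10587; -638/10587 3184/10587]

x' = [-2468/10587, 10060/10587]
P' = [3280/10587 -638/10587; -638/10587 3184/10587]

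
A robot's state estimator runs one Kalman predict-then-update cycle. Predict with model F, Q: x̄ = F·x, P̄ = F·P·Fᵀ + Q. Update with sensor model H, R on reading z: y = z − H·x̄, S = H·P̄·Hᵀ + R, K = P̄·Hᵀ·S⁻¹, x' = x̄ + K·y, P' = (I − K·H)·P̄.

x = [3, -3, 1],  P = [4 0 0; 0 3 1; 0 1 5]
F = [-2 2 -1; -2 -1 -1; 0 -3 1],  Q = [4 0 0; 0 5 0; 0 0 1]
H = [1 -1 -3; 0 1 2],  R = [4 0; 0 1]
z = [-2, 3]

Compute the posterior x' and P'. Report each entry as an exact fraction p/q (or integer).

x' = [3112/10003, 1455/1429, 1165/1429]
P' = [36415/10003 757/1429 228/1429; 757/1429 8160/1429 -3381/1429; 228/1429 -3381/1429 1683/1429]

x̄ = F·x = [-13, -4, 10]
P̄ = F·P·Fᵀ + Q = [33 14 -18; 14 31 6; -18 6 27]
y = z − H·x̄ = [37, -13]
S = H·P̄·Hᵀ + R = [427 -245; -245 164]
K = P̄·Hᵀ·S⁻¹ = [6582/10003 1213/1429; 685/1429 1398/1429; -360/1429 -15/1429]
x' = x̄ + K·y = [3112/10003, 1455/1429, 1165/1429]
P' = (I − K·H)·P̄ = [36415/10003 757/1429 228/1429; 757/1429 8160/1429 -3381/1429; 228/1429 -3381/1429 1683/1429]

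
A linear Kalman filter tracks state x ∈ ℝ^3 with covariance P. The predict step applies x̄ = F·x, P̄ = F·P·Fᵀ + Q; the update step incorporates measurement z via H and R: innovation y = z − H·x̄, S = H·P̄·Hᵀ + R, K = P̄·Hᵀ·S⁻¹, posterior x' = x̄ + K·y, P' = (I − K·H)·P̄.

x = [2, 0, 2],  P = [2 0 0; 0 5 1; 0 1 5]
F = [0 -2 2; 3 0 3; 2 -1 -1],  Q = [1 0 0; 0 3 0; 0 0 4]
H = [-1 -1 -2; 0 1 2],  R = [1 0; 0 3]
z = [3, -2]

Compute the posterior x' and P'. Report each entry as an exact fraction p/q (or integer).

x' = [-1717/1592, 3195/796, -2335/796]
P' = [5337/1592 753/796 -1365/796; 753/796 15045/398 -7617/398; -1365/796 -7617/398 4113/398]

x̄ = F·x = [4, 12, 2]
P̄ = F·P·Fᵀ + Q = [33 24 0; 24 66 -6; 0 -6 24]
y = z − H·x̄ = [23, -18]
S = H·P̄·Hᵀ + R = [220 -162; -162 141]
K = P̄·Hᵀ·S⁻¹ = [-1383/1592 -659/796; -375/796 -63/398; 147/796 203/398]
x' = x̄ + K·y = [-1717/1592, 3195/796, -2335/796]
P' = (I − K·H)·P̄ = [5337/1592 753/796 -1365/796; 753/796 15045/398 -7617/398; -1365/796 -7617/398 4113/398]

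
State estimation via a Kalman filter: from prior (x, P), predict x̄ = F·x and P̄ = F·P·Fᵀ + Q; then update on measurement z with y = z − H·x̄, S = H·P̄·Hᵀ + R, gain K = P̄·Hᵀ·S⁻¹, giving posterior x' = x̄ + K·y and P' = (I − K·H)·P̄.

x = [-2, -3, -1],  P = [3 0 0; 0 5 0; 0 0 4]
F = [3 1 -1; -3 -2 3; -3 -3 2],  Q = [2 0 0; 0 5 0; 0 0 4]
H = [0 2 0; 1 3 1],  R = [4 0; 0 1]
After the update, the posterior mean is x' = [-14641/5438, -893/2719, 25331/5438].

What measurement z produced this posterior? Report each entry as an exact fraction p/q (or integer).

z = [-1, 1]

x̄ = F·x = [-8, 9, 13]
P̄ = F·P·Fᵀ + Q = [38 -49 -50; -49 88 81; -50 81 92]
S = H·P̄·Hᵀ + R = [356 592; 592 1015]
K = P̄·Hᵀ·S⁻¹ = [-2671/5438 353/2719; 852/2719 296/2719; -2145/5438 1389/2719]
x' − x̄ = [28863/5438, -25364/2719, -45363/5438] = K·y
y = (KᵀK)⁻¹·Kᵀ·(x' − x̄) = [-19, -31]
z = y + H·x̄ = [-19, -31] + [18, 32] = [-1, 1]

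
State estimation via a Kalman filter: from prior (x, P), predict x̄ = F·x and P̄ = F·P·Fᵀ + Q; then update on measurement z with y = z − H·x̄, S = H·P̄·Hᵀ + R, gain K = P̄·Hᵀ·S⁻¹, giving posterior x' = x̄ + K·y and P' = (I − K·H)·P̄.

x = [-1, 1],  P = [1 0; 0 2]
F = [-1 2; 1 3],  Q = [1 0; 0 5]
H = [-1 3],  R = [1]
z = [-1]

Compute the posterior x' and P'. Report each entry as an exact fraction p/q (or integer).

x̄ = F·x = [3, 2]
P̄ = F·P·Fᵀ + Q = [10 11; 11 24]
y = z − H·x̄ = [-4]
S = H·P̄·Hᵀ + R = [161]
K = P̄·Hᵀ·S⁻¹ = [1/7; 61/161]
x' = x̄ + K·y = [17/7, 78/161]
P' = (I − K·H)·P̄ = [47/7 16/7; 16/7 143/161]

x' = [17/7, 78/161]
P' = [47/7 16/7; 16/7 143/161]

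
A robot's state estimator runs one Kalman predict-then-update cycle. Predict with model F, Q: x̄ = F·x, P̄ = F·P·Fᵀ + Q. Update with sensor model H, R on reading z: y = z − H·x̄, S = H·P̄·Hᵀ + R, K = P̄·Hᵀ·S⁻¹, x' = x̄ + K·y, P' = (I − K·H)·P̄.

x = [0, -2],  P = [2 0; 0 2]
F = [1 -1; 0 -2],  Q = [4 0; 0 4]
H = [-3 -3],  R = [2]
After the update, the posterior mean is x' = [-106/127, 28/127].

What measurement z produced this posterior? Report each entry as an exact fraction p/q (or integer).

x̄ = F·x = [2, 4]
P̄ = F·P·Fᵀ + Q = [8 4; 4 12]
S = H·P̄·Hᵀ + R = [254]
K = P̄·Hᵀ·S⁻¹ = [-18/127; -24/127]
x' − x̄ = [-360/127, -480/127] = K·y
y = (KᵀK)⁻¹·Kᵀ·(x' − x̄) = [20]
z = y + H·x̄ = [20] + [-18] = [2]

z = [2]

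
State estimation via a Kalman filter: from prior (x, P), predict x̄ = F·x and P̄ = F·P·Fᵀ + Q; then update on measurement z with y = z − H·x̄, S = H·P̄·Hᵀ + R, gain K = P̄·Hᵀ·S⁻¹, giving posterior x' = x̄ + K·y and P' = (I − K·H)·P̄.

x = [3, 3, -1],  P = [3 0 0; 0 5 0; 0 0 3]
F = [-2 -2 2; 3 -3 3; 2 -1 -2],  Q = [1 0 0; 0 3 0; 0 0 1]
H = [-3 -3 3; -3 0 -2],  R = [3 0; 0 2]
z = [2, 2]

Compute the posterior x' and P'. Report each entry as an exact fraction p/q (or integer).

x̄ = F·x = [-14, -3, 5]
P̄ = F·P·Fᵀ + Q = [45 30 -14; 30 102 15; -14 15 30]
y = z − H·x̄ = [-64, -30]
S = H·P̄·Hᵀ + R = [2118 627; 627 359]
K = P̄·Hᵀ·S⁻¹ = [-9588/122411 -19739/122411; -16923/122411 -11361/122411; 14173/122411 -30891/122411]
x' = x̄ + K·y = [-507952/122411, 1056669/122411, 631713/122411]
P' = (I − K·H)·P̄ = [836426/122411 -2061738/122411 -1234900/122411; -2061738/122411 5182629/122411 3103968/122411; -1234900/122411 3103968/122411 1883241/122411]

x' = [-507952/122411, 1056669/122411, 631713/122411]
P' = [836426/122411 -2061738/122411 -1234900/122411; -2061738/122411 5182629/122411 3103968/122411; -1234900/122411 3103968/122411 1883241/122411]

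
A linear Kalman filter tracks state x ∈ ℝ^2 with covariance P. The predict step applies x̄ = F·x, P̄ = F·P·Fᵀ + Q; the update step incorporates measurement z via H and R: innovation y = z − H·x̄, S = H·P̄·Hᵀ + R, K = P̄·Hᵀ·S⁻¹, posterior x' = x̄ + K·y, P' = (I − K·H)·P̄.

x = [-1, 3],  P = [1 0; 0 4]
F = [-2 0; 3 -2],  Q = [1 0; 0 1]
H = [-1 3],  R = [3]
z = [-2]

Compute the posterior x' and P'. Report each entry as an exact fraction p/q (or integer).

x' = [-65/278, -117/139]
P' = [861/278 132/139; 132/139 86/139]

x̄ = F·x = [2, -9]
P̄ = F·P·Fᵀ + Q = [5 -6; -6 26]
y = z − H·x̄ = [27]
S = H·P̄·Hᵀ + R = [278]
K = P̄·Hᵀ·S⁻¹ = [-23/278; 42/139]
x' = x̄ + K·y = [-65/278, -117/139]
P' = (I − K·H)·P̄ = [861/278 132/139; 132/139 86/139]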